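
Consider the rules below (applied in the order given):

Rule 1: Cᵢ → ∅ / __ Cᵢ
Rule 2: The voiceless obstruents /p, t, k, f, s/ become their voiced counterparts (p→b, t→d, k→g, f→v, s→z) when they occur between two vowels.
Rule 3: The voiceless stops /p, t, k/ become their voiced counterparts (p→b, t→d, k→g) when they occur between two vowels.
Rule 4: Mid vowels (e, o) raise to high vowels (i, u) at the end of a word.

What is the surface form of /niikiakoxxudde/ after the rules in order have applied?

niigiagoxudi

Rule 1 (degemination): /xx/ is a geminate; the first /x/ deletes. /dd/ is a geminate; the first /d/ deletes. /niikiakoxxudde/ → niikiakoxude.
Rule 2 (intervocalic voicing): /k/ is a voiceless obstruent between vowels /i/ and /i/, so it voices to [g]. /k/ is a voiceless obstruent between vowels /a/ and /o/, so it voices to [g]. /niikiakoxude/ → niigiagoxude.
Rule 3 (intervocalic voicing): no segment meets the environment; /niigiagoxude/ is unchanged.
Rule 4 (final vowel raising): /e/ is a mid vowel in word-final position, so it raises to [i]. /niigiagoxude/ → niigiagoxudi.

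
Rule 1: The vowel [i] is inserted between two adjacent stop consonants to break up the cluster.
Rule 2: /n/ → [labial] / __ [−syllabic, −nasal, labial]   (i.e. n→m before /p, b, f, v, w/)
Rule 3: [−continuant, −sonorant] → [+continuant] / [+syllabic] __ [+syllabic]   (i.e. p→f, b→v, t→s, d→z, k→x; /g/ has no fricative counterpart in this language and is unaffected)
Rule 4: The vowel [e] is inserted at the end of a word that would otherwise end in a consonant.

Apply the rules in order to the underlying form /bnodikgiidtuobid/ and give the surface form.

bnozixigiizisuovide

Rule 1 (stop-cluster i-epenthesis): /k/ and /g/ form a stop–stop cluster, so [i] is inserted between them. /d/ and /t/ form a stop–stop cluster, so [i] is inserted between them. /bnodikgiidtuobid/ → bnodikigiidituobid.
Rule 2 (nasal place assimilation): no segment meets the environment; /bnodikigiidituobid/ is unchanged.
Rule 3 (intervocalic spirantization): /d/ is a stop between vowels /o/ and /i/, so it spirantizes to the fricative [z]. /k/ is a stop between vowels /i/ and /i/, so it spirantizes to the fricative [x]. /d/ is a stop between vowels /i/ and /i/, so it spirantizes to the fricative [z]. /t/ is a stop between vowels /i/ and /u/, so it spirantizes to the fricative [s]. /b/ is a stop between vowels /o/ and /i/, so it spirantizes to the fricative [v]. /bnodikigiidituobid/ → bnozixigiizisuovid.
Rule 4 (final e-epenthesis): the form ends in the consonant /d/, so [e] is inserted word-finally. /bnozixigiizisuovid/ → bnozixigiizisuovide.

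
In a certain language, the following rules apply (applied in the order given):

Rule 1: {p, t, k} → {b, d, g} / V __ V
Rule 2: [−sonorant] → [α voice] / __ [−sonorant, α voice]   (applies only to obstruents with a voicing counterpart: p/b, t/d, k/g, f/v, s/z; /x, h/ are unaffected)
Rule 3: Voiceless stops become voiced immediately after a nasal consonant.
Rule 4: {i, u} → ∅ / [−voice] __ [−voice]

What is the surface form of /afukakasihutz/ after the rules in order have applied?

afugagashudz

Rule 1 (intervocalic voicing): /k/ is a voiceless stop between vowels /u/ and /a/, so it voices to [g]. /k/ is a voiceless stop between vowels /a/ and /a/, so it voices to [g]. /afukakasihutz/ → afugagasihutz.
Rule 2 (regressive voicing assimilation): /t/ precedes the voiced obstruent /z/, so it voices to [d] by assimilation. /afugagasihutz/ → afugagasihudz.
Rule 3 (post-nasal voicing): no segment meets the environment; /afugagasihudz/ is unchanged.
Rule 4 (high vowel syncope): /i/ is a high vowel flanked by voiceless consonants /s/ and /h/, so it deletes. /afugagasihudz/ → afugagashudz.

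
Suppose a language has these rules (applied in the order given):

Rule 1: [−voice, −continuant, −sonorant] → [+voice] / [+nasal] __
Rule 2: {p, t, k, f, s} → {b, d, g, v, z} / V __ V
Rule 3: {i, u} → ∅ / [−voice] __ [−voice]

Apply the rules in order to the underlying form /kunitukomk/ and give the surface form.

kunidugomg

Rule 1 (post-nasal voicing): /k/ is a voiceless stop immediately after the nasal /m/, so it voices to [g]. /kunitukomk/ → kunitukomg.
Rule 2 (intervocalic voicing): /t/ is a voiceless obstruent between vowels /i/ and /u/, so it voices to [d]. /k/ is a voiceless obstruent between vowels /u/ and /o/, so it voices to [g]. /kunitukomg/ → kunidugomg.
Rule 3 (high vowel syncope): no segment meets the environment; /kunidugomg/ is unchanged.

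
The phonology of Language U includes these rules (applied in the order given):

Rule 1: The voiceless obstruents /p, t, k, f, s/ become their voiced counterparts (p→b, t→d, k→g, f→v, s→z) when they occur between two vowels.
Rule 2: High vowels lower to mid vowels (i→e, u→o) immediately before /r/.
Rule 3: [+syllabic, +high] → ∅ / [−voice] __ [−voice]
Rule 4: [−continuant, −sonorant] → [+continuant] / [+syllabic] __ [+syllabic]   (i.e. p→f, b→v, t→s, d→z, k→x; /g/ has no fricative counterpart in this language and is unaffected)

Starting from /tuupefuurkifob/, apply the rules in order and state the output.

Rule 1 (intervocalic voicing): /p/ is a voiceless obstruent between vowels /u/ and /e/, so it voices to [b]. /f/ is a voiceless obstruent between vowels /e/ and /u/, so it voices to [v]. /f/ is a voiceless obstruent between vowels /i/ and /o/, so it voices to [v]. /tuupefuurkifob/ → tuubevuurkivob.
Rule 2 (pre-rhotic lowering): /u/ is a high vowel immediately before /r/, so it lowers to [o]. /tuubevuurkivob/ → tuubevuorkivob.
Rule 3 (high vowel syncope): no segment meets the environment; /tuubevuorkivob/ is unchanged.
Rule 4 (intervocalic spirantization): /b/ is a stop between vowels /u/ and /e/, so it spirantizes to the fricative [v]. /tuubevuorkivob/ → tuuvevuorkivob.

tuuvevuorkivob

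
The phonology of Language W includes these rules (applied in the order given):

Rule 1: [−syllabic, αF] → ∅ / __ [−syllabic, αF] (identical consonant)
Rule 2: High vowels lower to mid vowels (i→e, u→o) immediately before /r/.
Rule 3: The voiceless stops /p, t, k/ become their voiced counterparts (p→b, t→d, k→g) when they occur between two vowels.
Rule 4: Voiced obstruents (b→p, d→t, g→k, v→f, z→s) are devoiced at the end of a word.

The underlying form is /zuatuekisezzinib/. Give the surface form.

zuaduegisezinip

Rule 1 (degemination): /zz/ is a geminate; the first /z/ deletes. /zuatuekisezzinib/ → zuatuekisezinib.
Rule 2 (pre-rhotic lowering): no segment meets the environment; /zuatuekisezinib/ is unchanged.
Rule 3 (intervocalic voicing): /t/ is a voiceless stop between vowels /a/ and /u/, so it voices to [d]. /k/ is a voiceless stop between vowels /e/ and /i/, so it voices to [g]. /zuatuekisezinib/ → zuaduegisezinib.
Rule 4 (final devoicing): /b/ is a voiced obstruent in word-final position, so it devoices to [p]. /zuaduegisezinib/ → zuaduegisezinip.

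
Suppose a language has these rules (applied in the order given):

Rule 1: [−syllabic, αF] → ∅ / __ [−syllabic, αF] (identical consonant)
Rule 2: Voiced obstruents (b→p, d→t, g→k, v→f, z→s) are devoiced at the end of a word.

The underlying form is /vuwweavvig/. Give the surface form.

Rule 1 (degemination): /ww/ is a geminate; the first /w/ deletes. /vv/ is a geminate; the first /v/ deletes. /vuwweavvig/ → vuweavig.
Rule 2 (final devoicing): /g/ is a voiced obstruent in word-final position, so it devoices to [k]. /vuweavig/ → vuweavik.

vuweavik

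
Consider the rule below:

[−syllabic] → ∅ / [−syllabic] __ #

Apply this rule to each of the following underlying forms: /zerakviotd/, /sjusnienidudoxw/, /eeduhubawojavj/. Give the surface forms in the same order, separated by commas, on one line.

/zerakviotd/: /d/ is the second consonant of a word-final cluster /td/, so it deletes. → [zerakviot].
/sjusnienidudoxw/: /w/ is the second consonant of a word-final cluster /xw/, so it deletes. → [sjusnienidudox].
/eeduhubawojavj/: /j/ is the second consonant of a word-final cluster /vj/, so it deletes. → [eeduhubawojav].

zerakviot, sjusnienidudox, eeduhubawojav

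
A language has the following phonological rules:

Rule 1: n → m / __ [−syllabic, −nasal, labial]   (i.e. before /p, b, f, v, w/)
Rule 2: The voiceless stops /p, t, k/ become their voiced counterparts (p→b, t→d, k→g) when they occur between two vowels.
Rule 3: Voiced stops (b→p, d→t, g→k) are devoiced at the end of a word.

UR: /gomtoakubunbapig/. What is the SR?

gomtoagubumbabik

Rule 1 (nasal place assimilation): /n/ precedes the labial consonant /b/, so it assimilates in place to [m]. /gomtoakubunbapig/ → gomtoakubumbapig.
Rule 2 (intervocalic voicing): /k/ is a voiceless stop between vowels /a/ and /u/, so it voices to [g]. /p/ is a voiceless stop between vowels /a/ and /i/, so it voices to [b]. /gomtoakubumbapig/ → gomtoagubumbabig.
Rule 3 (final devoicing): /g/ is a voiced stop in word-final position, so it devoices to [k]. /gomtoagubumbabig/ → gomtoagubumbabik.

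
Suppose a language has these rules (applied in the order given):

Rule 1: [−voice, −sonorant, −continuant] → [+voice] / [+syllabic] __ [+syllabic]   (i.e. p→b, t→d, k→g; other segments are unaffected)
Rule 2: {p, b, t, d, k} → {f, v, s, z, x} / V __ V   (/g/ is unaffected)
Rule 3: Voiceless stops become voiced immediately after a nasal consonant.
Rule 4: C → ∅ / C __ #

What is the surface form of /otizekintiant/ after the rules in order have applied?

ozizegindian

Rule 1 (intervocalic voicing): /t/ is a voiceless stop between vowels /o/ and /i/, so it voices to [d]. /k/ is a voiceless stop between vowels /e/ and /i/, so it voices to [g]. /otizekintiant/ → odizegintiant.
Rule 2 (intervocalic spirantization): /d/ is a stop between vowels /o/ and /i/, so it spirantizes to the fricative [z]. /odizegintiant/ → ozizegintiant.
Rule 3 (post-nasal voicing): /t/ is a voiceless stop immediately after the nasal /n/, so it voices to [d]. /t/ is a voiceless stop immediately after the nasal /n/, so it voices to [d]. /ozizegintiant/ → ozizegindiand.
Rule 4 (final cluster simplification): /d/ is the second consonant of a word-final cluster /nd/, so it deletes. /ozizegindiand/ → ozizegindian.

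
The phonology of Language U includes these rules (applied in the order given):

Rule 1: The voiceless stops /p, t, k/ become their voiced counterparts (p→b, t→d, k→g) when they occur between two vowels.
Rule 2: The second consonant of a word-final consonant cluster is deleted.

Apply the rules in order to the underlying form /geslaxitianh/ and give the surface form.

geslaxidian

Rule 1 (intervocalic voicing): /t/ is a voiceless stop between vowels /i/ and /i/, so it voices to [d]. /geslaxitianh/ → geslaxidianh.
Rule 2 (final cluster simplification): /h/ is the second consonant of a word-final cluster /nh/, so it deletes. /geslaxidianh/ → geslaxidian.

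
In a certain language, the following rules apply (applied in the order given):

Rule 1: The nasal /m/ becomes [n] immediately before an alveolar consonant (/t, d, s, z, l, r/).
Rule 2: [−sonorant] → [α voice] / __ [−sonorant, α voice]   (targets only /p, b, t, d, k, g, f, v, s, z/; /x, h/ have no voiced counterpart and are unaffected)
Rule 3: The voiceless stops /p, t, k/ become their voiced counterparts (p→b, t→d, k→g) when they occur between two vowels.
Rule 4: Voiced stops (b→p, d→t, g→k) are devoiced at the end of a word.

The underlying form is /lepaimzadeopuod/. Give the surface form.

lebainzadeobuot

Rule 1 (nasal place assimilation): /m/ precedes the alveolar consonant /z/, so it assimilates in place to [n]. /lepaimzadeopuod/ → lepainzadeopuod.
Rule 2 (regressive voicing assimilation): no segment meets the environment; /lepainzadeopuod/ is unchanged.
Rule 3 (intervocalic voicing): /p/ is a voiceless stop between vowels /e/ and /a/, so it voices to [b]. /p/ is a voiceless stop between vowels /o/ and /u/, so it voices to [b]. /lepainzadeopuod/ → lebainzadeobuod.
Rule 4 (final devoicing): /d/ is a voiced stop in word-final position, so it devoices to [t]. /lebainzadeobuod/ → lebainzadeobuot.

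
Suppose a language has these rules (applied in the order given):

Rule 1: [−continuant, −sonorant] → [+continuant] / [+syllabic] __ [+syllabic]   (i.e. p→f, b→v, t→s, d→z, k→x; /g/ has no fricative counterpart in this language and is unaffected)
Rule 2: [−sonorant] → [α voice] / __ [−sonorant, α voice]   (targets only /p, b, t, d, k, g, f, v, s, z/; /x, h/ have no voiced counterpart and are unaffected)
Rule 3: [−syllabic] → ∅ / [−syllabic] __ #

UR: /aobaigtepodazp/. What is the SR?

aovaiktefozas

Rule 1 (intervocalic spirantization): /b/ is a stop between vowels /o/ and /a/, so it spirantizes to the fricative [v]. /p/ is a stop between vowels /e/ and /o/, so it spirantizes to the fricative [f]. /d/ is a stop between vowels /o/ and /a/, so it spirantizes to the fricative [z]. /aobaigtepodazp/ → aovaigtefozazp.
Rule 2 (regressive voicing assimilation): /g/ precedes the voiceless obstruent /t/, so it devoices to [k] by assimilation. /z/ precedes the voiceless obstruent /p/, so it devoices to [s] by assimilation. /aovaigtefozazp/ → aovaiktefozasp.
Rule 3 (final cluster simplification): /p/ is the second consonant of a word-final cluster /sp/, so it deletes. /aovaiktefozasp/ → aovaiktefozas.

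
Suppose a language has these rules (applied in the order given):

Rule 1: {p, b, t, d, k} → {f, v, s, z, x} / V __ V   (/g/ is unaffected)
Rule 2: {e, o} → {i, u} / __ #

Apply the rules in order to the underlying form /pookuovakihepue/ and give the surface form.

pooxuovaxihefui

Rule 1 (intervocalic spirantization): /k/ is a stop between vowels /o/ and /u/, so it spirantizes to the fricative [x]. /k/ is a stop between vowels /a/ and /i/, so it spirantizes to the fricative [x]. /p/ is a stop between vowels /e/ and /u/, so it spirantizes to the fricative [f]. /pookuovakihepue/ → pooxuovaxihefue.
Rule 2 (final vowel raising): /e/ is a mid vowel in word-final position, so it raises to [i]. /pooxuovaxihefue/ → pooxuovaxihefui.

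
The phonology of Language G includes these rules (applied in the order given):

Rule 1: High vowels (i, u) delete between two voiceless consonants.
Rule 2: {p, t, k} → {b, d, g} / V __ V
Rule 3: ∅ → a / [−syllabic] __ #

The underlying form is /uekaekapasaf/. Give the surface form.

Rule 1 (high vowel syncope): no segment meets the environment; /uekaekapasaf/ is unchanged.
Rule 2 (intervocalic voicing): /k/ is a voiceless stop between vowels /e/ and /a/, so it voices to [g]. /k/ is a voiceless stop between vowels /e/ and /a/, so it voices to [g]. /p/ is a voiceless stop between vowels /a/ and /a/, so it voices to [b]. /uekaekapasaf/ → uegaegabasaf.
Rule 3 (final a-epenthesis): the form ends in the consonant /f/, so [a] is inserted word-finally. /uegaegabasaf/ → uegaegabasafa.

uegaegabasafa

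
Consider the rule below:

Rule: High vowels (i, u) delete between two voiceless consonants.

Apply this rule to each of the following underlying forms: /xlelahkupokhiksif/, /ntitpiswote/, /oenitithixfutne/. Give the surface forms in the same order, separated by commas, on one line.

/xlelahkupokhiksif/: /u/ is a high vowel flanked by voiceless consonants /k/ and /p/, so it deletes. /i/ is a high vowel flanked by voiceless consonants /h/ and /k/, so it deletes. /i/ is a high vowel flanked by voiceless consonants /s/ and /f/, so it deletes. → [xlelahkpokhksf].
/ntitpiswote/: /i/ is a high vowel flanked by voiceless consonants /t/ and /t/, so it deletes. /i/ is a high vowel flanked by voiceless consonants /p/ and /s/, so it deletes. → [nttpswote].
/oenitithixfutne/: /i/ is a high vowel flanked by voiceless consonants /t/ and /t/, so it deletes. /i/ is a high vowel flanked by voiceless consonants /h/ and /x/, so it deletes. /u/ is a high vowel flanked by voiceless consonants /f/ and /t/, so it deletes. → [oenitthxftne].

xlelahkpokhksf, nttpswote, oenitthxftne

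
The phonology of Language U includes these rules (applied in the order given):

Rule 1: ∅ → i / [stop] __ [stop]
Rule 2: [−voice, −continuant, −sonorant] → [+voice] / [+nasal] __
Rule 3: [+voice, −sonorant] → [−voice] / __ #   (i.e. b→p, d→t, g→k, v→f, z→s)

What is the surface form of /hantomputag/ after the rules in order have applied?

handombutak

Rule 1 (stop-cluster i-epenthesis): no segment meets the environment; /hantomputag/ is unchanged.
Rule 2 (post-nasal voicing): /t/ is a voiceless stop immediately after the nasal /n/, so it voices to [d]. /p/ is a voiceless stop immediately after the nasal /m/, so it voices to [b]. /hantomputag/ → handombutag.
Rule 3 (final devoicing): /g/ is a voiced obstruent in word-final position, so it devoices to [k]. /handombutag/ → handombutak.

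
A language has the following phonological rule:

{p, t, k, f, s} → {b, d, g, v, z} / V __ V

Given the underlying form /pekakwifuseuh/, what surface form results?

pegakwivuzeuh

/k/ is a voiceless obstruent between vowels /e/ and /a/, so it voices to [g].
/f/ is a voiceless obstruent between vowels /i/ and /u/, so it voices to [v].
/s/ is a voiceless obstruent between vowels /u/ and /e/, so it voices to [z].
The other instances of /p/, /k/ do not occur in the required environment and remain unchanged.
Surface form: [pegakwivuzeuh].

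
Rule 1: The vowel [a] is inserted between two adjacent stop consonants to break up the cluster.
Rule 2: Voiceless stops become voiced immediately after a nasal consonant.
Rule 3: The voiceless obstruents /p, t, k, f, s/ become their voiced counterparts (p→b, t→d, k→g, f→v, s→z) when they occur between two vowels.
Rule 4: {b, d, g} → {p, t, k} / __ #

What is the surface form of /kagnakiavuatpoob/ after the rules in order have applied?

Rule 1 (stop-cluster a-epenthesis): /t/ and /p/ form a stop–stop cluster, so [a] is inserted between them. /kagnakiavuatpoob/ → kagnakiavuatapoob.
Rule 2 (post-nasal voicing): no segment meets the environment; /kagnakiavuatapoob/ is unchanged.
Rule 3 (intervocalic voicing): /k/ is a voiceless obstruent between vowels /a/ and /i/, so it voices to [g]. /t/ is a voiceless obstruent between vowels /a/ and /a/, so it voices to [d]. /p/ is a voiceless obstruent between vowels /a/ and /o/, so it voices to [b]. /kagnakiavuatapoob/ → kagnagiavuadaboob.
Rule 4 (final devoicing): /b/ is a voiced stop in word-final position, so it devoices to [p]. /kagnagiavuadaboob/ → kagnagiavuadaboop.

kagnagiavuadaboop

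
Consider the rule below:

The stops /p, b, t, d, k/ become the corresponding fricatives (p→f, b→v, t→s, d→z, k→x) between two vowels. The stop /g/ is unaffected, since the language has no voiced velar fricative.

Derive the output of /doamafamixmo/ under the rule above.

No segment of /doamafamixmo/ meets the structural description of the rule, so the form surfaces unchanged.

doamafamixmo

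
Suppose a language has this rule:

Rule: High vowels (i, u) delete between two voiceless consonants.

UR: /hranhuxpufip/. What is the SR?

hranhxpfp

/u/ is a high vowel flanked by voiceless consonants /h/ and /x/, so it deletes.
/u/ is a high vowel flanked by voiceless consonants /p/ and /f/, so it deletes.
/i/ is a high vowel flanked by voiceless consonants /f/ and /p/, so it deletes.
Surface form: [hranhxpfp].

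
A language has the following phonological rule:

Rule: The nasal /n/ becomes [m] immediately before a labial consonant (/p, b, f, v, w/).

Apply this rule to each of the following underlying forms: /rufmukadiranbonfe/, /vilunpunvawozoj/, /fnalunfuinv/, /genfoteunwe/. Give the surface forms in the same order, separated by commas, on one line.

rufmukadirambomfe, vilumpumvawozoj, fnalumfuimv, gemfoteumwe

/rufmukadiranbonfe/: /n/ precedes the labial consonant /b/, so it assimilates in place to [m]. /n/ precedes the labial consonant /f/, so it assimilates in place to [m]. → [rufmukadirambomfe].
/vilunpunvawozoj/: /n/ precedes the labial consonant /p/, so it assimilates in place to [m]. /n/ precedes the labial consonant /v/, so it assimilates in place to [m]. → [vilumpumvawozoj].
/fnalunfuinv/: /n/ precedes the labial consonant /f/, so it assimilates in place to [m]. /n/ precedes the labial consonant /v/, so it assimilates in place to [m]. → [fnalumfuimv].
/genfoteunwe/: /n/ precedes the labial consonant /f/, so it assimilates in place to [m]. /n/ precedes the labial consonant /w/, so it assimilates in place to [m]. → [gemfoteumwe].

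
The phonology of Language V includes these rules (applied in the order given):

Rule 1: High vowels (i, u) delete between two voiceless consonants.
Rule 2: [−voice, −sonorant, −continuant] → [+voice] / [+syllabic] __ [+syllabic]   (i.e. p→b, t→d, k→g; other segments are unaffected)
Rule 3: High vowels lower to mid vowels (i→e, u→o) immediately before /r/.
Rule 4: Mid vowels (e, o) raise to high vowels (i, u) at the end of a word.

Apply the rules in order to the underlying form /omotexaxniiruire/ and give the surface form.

omodexaxnierueri

Rule 1 (high vowel syncope): no segment meets the environment; /omotexaxniiruire/ is unchanged.
Rule 2 (intervocalic voicing): /t/ is a voiceless stop between vowels /o/ and /e/, so it voices to [d]. /omotexaxniiruire/ → omodexaxniiruire.
Rule 3 (pre-rhotic lowering): /i/ is a high vowel immediately before /r/, so it lowers to [e]. /i/ is a high vowel immediately before /r/, so it lowers to [e]. /omodexaxniiruire/ → omodexaxnieruere.
Rule 4 (final vowel raising): /e/ is a mid vowel in word-final position, so it raises to [i]. /omodexaxnieruere/ → omodexaxnierueri.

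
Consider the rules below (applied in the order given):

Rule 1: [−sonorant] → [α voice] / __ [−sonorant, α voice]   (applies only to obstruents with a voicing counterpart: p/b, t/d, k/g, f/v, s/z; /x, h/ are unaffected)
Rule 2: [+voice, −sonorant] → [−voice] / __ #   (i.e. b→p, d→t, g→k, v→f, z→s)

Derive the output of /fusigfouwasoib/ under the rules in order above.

Rule 1 (regressive voicing assimilation): /g/ precedes the voiceless obstruent /f/, so it devoices to [k] by assimilation. /fusigfouwasoib/ → fusikfouwasoib.
Rule 2 (final devoicing): /b/ is a voiced obstruent in word-final position, so it devoices to [p]. /fusikfouwasoib/ → fusikfouwasoip.

fusikfouwasoip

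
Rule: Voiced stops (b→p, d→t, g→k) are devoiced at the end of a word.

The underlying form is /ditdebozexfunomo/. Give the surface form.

ditdebozexfunomo

No segment of /ditdebozexfunomo/ meets the structural description of the rule, so the form surfaces unchanged.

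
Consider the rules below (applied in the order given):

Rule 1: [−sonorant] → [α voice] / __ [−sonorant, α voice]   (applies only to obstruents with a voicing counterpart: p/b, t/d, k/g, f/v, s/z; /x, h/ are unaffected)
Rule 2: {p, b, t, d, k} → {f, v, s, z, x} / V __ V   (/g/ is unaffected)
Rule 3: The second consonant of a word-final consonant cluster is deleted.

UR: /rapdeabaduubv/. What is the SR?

Rule 1 (regressive voicing assimilation): /p/ precedes the voiced obstruent /d/, so it voices to [b] by assimilation. /rapdeabaduubv/ → rabdeabaduubv.
Rule 2 (intervocalic spirantization): /b/ is a stop between vowels /a/ and /a/, so it spirantizes to the fricative [v]. /d/ is a stop between vowels /a/ and /u/, so it spirantizes to the fricative [z]. /rabdeabaduubv/ → rabdeavazuubv.
Rule 3 (final cluster simplification): /v/ is the second consonant of a word-final cluster /bv/, so it deletes. /rabdeavazuubv/ → rabdeavazuub.

rabdeavazuub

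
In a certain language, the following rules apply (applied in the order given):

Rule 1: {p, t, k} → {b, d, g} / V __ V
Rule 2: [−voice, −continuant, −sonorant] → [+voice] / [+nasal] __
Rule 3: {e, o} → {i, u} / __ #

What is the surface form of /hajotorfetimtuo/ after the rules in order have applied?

Rule 1 (intervocalic voicing): /t/ is a voiceless stop between vowels /o/ and /o/, so it voices to [d]. /t/ is a voiceless stop between vowels /e/ and /i/, so it voices to [d]. /hajotorfetimtuo/ → hajodorfedimtuo.
Rule 2 (post-nasal voicing): /t/ is a voiceless stop immediately after the nasal /m/, so it voices to [d]. /hajodorfedimtuo/ → hajodorfedimduo.
Rule 3 (final vowel raising): /o/ is a mid vowel in word-final position, so it raises to [u]. /hajodorfedimduo/ → hajodorfedimduu.

hajodorfedimduu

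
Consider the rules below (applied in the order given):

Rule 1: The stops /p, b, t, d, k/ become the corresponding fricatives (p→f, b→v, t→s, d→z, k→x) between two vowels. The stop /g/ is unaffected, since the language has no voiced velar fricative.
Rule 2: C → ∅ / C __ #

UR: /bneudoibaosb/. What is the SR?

Rule 1 (intervocalic spirantization): /d/ is a stop between vowels /u/ and /o/, so it spirantizes to the fricative [z]. /b/ is a stop between vowels /i/ and /a/, so it spirantizes to the fricative [v]. /bneudoibaosb/ → bneuzoivaosb.
Rule 2 (final cluster simplification): /b/ is the second consonant of a word-final cluster /sb/, so it deletes. /bneuzoivaosb/ → bneuzoivaos.

bneuzoivaos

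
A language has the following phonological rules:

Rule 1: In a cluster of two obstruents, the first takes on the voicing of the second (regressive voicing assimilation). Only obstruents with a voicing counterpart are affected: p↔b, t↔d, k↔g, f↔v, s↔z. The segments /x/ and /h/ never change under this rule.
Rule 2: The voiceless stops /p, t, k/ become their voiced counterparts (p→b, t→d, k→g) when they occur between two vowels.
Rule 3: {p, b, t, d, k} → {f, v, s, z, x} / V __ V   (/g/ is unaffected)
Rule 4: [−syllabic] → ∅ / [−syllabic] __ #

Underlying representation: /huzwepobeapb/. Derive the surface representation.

Rule 1 (regressive voicing assimilation): /p/ precedes the voiced obstruent /b/, so it voices to [b] by assimilation. /huzwepobeapb/ → huzwepobeabb.
Rule 2 (intervocalic voicing): /p/ is a voiceless stop between vowels /e/ and /o/, so it voices to [b]. /huzwepobeabb/ → huzwebobeabb.
Rule 3 (intervocalic spirantization): /b/ is a stop between vowels /e/ and /o/, so it spirantizes to the fricative [v]. /b/ is a stop between vowels /o/ and /e/, so it spirantizes to the fricative [v]. /huzwebobeabb/ → huzwevoveabb.
Rule 4 (final cluster simplification): /b/ is the second consonant of a word-final cluster /bb/, so it deletes. /huzwevoveabb/ → huzwevoveab.

huzwevoveab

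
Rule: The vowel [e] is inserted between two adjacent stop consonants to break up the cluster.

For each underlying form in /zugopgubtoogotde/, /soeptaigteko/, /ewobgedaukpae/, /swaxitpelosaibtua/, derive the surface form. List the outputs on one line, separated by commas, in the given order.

/zugopgubtoogotde/: /p/ and /g/ form a stop–stop cluster, so [e] is inserted between them. /b/ and /t/ form a stop–stop cluster, so [e] is inserted between them. /t/ and /d/ form a stop–stop cluster, so [e] is inserted between them. → [zugopegubetoogotede].
/soeptaigteko/: /p/ and /t/ form a stop–stop cluster, so [e] is inserted between them. /g/ and /t/ form a stop–stop cluster, so [e] is inserted between them. → [soepetaigeteko].
/ewobgedaukpae/: /b/ and /g/ form a stop–stop cluster, so [e] is inserted between them. /k/ and /p/ form a stop–stop cluster, so [e] is inserted between them. → [ewobegedaukepae].
/swaxitpelosaibtua/: /t/ and /p/ form a stop–stop cluster, so [e] is inserted between them. /b/ and /t/ form a stop–stop cluster, so [e] is inserted between them. → [swaxitepelosaibetua].

zugopegubetoogotede, soepetaigeteko, ewobegedaukepae, swaxitepelosaibetua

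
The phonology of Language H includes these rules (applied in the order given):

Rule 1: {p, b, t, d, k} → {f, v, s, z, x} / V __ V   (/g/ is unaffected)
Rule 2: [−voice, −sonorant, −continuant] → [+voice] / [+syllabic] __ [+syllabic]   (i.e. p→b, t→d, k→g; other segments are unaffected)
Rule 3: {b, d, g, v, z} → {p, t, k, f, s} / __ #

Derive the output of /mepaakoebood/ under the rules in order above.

Rule 1 (intervocalic spirantization): /p/ is a stop between vowels /e/ and /a/, so it spirantizes to the fricative [f]. /k/ is a stop between vowels /a/ and /o/, so it spirantizes to the fricative [x]. /b/ is a stop between vowels /e/ and /o/, so it spirantizes to the fricative [v]. /mepaakoebood/ → mefaaxoevood.
Rule 2 (intervocalic voicing): no segment meets the environment; /mefaaxoevood/ is unchanged.
Rule 3 (final devoicing): /d/ is a voiced obstruent in word-final position, so it devoices to [t]. /mefaaxoevood/ → mefaaxoevoot.

mefaaxoevoot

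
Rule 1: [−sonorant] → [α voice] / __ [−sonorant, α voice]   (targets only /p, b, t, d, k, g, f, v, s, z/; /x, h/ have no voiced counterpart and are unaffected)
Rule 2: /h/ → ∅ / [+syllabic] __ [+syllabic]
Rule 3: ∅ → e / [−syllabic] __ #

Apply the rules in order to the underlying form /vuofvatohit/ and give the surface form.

Rule 1 (regressive voicing assimilation): /f/ precedes the voiced obstruent /v/, so it voices to [v] by assimilation. /vuofvatohit/ → vuovvatohit.
Rule 2 (intervocalic h-deletion): /h/ occurs between vowels /o/ and /i/, so it deletes. /vuovvatohit/ → vuovvatoit.
Rule 3 (final e-epenthesis): the form ends in the consonant /t/, so [e] is inserted word-finally. /vuovvatoit/ → vuovvatoite.

vuovvatoite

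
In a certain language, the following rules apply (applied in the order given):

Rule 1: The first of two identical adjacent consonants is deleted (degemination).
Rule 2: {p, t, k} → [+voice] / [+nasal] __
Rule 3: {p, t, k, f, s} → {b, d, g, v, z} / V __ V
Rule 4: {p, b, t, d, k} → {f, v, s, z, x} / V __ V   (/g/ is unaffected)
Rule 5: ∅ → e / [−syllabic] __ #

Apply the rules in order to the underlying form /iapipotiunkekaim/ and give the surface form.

iavivoziungegaime

Rule 1 (degemination): no segment meets the environment; /iapipotiunkekaim/ is unchanged.
Rule 2 (post-nasal voicing): /k/ is a voiceless stop immediately after the nasal /n/, so it voices to [g]. /iapipotiunkekaim/ → iapipotiungekaim.
Rule 3 (intervocalic voicing): /p/ is a voiceless obstruent between vowels /a/ and /i/, so it voices to [b]. /p/ is a voiceless obstruent between vowels /i/ and /o/, so it voices to [b]. /t/ is a voiceless obstruent between vowels /o/ and /i/, so it voices to [d]. /k/ is a voiceless obstruent between vowels /e/ and /a/, so it voices to [g]. /iapipotiungekaim/ → iabibodiungegaim.
Rule 4 (intervocalic spirantization): /b/ is a stop between vowels /a/ and /i/, so it spirantizes to the fricative [v]. /b/ is a stop between vowels /i/ and /o/, so it spirantizes to the fricative [v]. /d/ is a stop between vowels /o/ and /i/, so it spirantizes to the fricative [z]. /iabibodiungegaim/ → iavivoziungegaim.
Rule 5 (final e-epenthesis): the form ends in the consonant /m/, so [e] is inserted word-finally. /iavivoziungegaim/ → iavivoziungegaime.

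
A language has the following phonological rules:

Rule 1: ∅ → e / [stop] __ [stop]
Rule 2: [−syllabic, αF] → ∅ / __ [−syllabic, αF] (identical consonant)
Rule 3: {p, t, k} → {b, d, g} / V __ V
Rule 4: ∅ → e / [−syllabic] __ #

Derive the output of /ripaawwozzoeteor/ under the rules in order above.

Rule 1 (stop-cluster e-epenthesis): no segment meets the environment; /ripaawwozzoeteor/ is unchanged.
Rule 2 (degemination): /ww/ is a geminate; the first /w/ deletes. /zz/ is a geminate; the first /z/ deletes. /ripaawwozzoeteor/ → ripaawozoeteor.
Rule 3 (intervocalic voicing): /p/ is a voiceless stop between vowels /i/ and /a/, so it voices to [b]. /t/ is a voiceless stop between vowels /e/ and /e/, so it voices to [d]. /ripaawozoeteor/ → ribaawozoedeor.
Rule 4 (final e-epenthesis): the form ends in the consonant /r/, so [e] is inserted word-finally. /ribaawozoedeor/ → ribaawozoedeore.

ribaawozoedeore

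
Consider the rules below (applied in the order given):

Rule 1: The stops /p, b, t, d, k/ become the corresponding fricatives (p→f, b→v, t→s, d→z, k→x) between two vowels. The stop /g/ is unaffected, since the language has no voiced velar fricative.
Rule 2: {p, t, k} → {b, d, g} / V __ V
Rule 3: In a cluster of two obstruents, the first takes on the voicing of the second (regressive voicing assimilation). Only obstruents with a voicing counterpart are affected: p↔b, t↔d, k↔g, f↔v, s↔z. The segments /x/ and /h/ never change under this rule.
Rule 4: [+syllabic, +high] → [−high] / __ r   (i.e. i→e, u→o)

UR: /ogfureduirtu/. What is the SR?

Rule 1 (intervocalic spirantization): /d/ is a stop between vowels /e/ and /u/, so it spirantizes to the fricative [z]. /ogfureduirtu/ → ogfurezuirtu.
Rule 2 (intervocalic voicing): no segment meets the environment; /ogfurezuirtu/ is unchanged.
Rule 3 (regressive voicing assimilation): /g/ precedes the voiceless obstruent /f/, so it devoices to [k] by assimilation. /ogfurezuirtu/ → okfurezuirtu.
Rule 4 (pre-rhotic lowering): /u/ is a high vowel immediately before /r/, so it lowers to [o]. /i/ is a high vowel immediately before /r/, so it lowers to [e]. /okfurezuirtu/ → okforezuertu.

okforezuertu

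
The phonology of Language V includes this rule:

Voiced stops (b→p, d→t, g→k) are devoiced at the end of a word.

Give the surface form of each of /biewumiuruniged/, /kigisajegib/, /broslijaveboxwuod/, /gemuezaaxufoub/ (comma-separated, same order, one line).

/biewumiuruniged/: /d/ is a voiced stop in word-final position, so it devoices to [t]. → [biewumiuruniget].
/kigisajegib/: /b/ is a voiced stop in word-final position, so it devoices to [p]. → [kigisajegip].
/broslijaveboxwuod/: /d/ is a voiced stop in word-final position, so it devoices to [t]. → [broslijaveboxwuot].
/gemuezaaxufoub/: /b/ is a voiced stop in word-final position, so it devoices to [p]. → [gemuezaaxufoup].

biewumiuruniget, kigisajegip, broslijaveboxwuot, gemuezaaxufoup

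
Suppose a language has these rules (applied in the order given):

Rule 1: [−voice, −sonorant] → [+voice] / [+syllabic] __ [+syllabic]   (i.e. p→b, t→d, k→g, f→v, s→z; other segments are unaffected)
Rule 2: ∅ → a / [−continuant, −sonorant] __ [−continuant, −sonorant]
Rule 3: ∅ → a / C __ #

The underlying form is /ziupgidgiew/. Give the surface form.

ziupagidagiewa

Rule 1 (intervocalic voicing): no segment meets the environment; /ziupgidgiew/ is unchanged.
Rule 2 (stop-cluster a-epenthesis): /p/ and /g/ form a stop–stop cluster, so [a] is inserted between them. /d/ and /g/ form a stop–stop cluster, so [a] is inserted between them. /ziupgidgiew/ → ziupagidagiew.
Rule 3 (final a-epenthesis): the form ends in the consonant /w/, so [a] is inserted word-finally. /ziupagidagiew/ → ziupagidagiewa.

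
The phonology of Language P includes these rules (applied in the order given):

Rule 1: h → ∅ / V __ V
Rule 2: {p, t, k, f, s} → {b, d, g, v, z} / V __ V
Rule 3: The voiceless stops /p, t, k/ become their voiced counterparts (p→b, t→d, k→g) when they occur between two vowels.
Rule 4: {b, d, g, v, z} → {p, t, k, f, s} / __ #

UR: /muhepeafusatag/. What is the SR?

muebeavuzadak

Rule 1 (intervocalic h-deletion): /h/ occurs between vowels /u/ and /e/, so it deletes. /muhepeafusatag/ → muepeafusatag.
Rule 2 (intervocalic voicing): /p/ is a voiceless obstruent between vowels /e/ and /e/, so it voices to [b]. /f/ is a voiceless obstruent between vowels /a/ and /u/, so it voices to [v]. /s/ is a voiceless obstruent between vowels /u/ and /a/, so it voices to [z]. /t/ is a voiceless obstruent between vowels /a/ and /a/, so it voices to [d]. /muepeafusatag/ → muebeavuzadag.
Rule 3 (intervocalic voicing): no segment meets the environment; /muebeavuzadag/ is unchanged.
Rule 4 (final devoicing): /g/ is a voiced obstruent in word-final position, so it devoices to [k]. /muebeavuzadag/ → muebeavuzadak.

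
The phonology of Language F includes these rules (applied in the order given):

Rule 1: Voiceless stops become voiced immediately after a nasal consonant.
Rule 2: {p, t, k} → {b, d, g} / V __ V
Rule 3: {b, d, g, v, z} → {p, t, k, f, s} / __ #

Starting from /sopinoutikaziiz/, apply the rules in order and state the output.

Rule 1 (post-nasal voicing): no segment meets the environment; /sopinoutikaziiz/ is unchanged.
Rule 2 (intervocalic voicing): /p/ is a voiceless stop between vowels /o/ and /i/, so it voices to [b]. /t/ is a voiceless stop between vowels /u/ and /i/, so it voices to [d]. /k/ is a voiceless stop between vowels /i/ and /a/, so it voices to [g]. /sopinoutikaziiz/ → sobinoudigaziiz.
Rule 3 (final devoicing): /z/ is a voiced obstruent in word-final position, so it devoices to [s]. /sobinoudigaziiz/ → sobinoudigaziis.

sobinoudigaziis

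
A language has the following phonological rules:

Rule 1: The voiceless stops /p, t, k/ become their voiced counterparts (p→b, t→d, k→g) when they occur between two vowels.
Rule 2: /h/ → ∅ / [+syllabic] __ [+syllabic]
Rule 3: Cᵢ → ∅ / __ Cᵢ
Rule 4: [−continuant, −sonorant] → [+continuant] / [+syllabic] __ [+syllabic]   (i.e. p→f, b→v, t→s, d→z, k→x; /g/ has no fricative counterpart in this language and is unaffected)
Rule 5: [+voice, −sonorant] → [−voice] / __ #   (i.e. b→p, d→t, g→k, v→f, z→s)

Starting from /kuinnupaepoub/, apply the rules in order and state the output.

Rule 1 (intervocalic voicing): /p/ is a voiceless stop between vowels /u/ and /a/, so it voices to [b]. /p/ is a voiceless stop between vowels /e/ and /o/, so it voices to [b]. /kuinnupaepoub/ → kuinnubaeboub.
Rule 2 (intervocalic h-deletion): no segment meets the environment; /kuinnubaeboub/ is unchanged.
Rule 3 (degemination): /nn/ is a geminate; the first /n/ deletes. /kuinnubaeboub/ → kuinubaeboub.
Rule 4 (intervocalic spirantization): /b/ is a stop between vowels /u/ and /a/, so it spirantizes to the fricative [v]. /b/ is a stop between vowels /e/ and /o/, so it spirantizes to the fricative [v]. /kuinubaeboub/ → kuinuvaevoub.
Rule 5 (final devoicing): /b/ is a voiced obstruent in word-final position, so it devoices to [p]. /kuinuvaevoub/ → kuinuvaevoup.

kuinuvaevoup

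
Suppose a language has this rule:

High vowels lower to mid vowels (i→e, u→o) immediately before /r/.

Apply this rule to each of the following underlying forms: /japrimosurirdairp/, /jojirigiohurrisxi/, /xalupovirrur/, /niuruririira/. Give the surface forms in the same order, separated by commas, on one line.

japrimosorerdaerp, jojerigiohorrisxi, xalupoverror, niororeriera

/japrimosurirdairp/: /u/ is a high vowel immediately before /r/, so it lowers to [o]. /i/ is a high vowel immediately before /r/, so it lowers to [e]. /i/ is a high vowel immediately before /r/, so it lowers to [e]. → [japrimosorerdaerp].
/jojirigiohurrisxi/: /i/ is a high vowel immediately before /r/, so it lowers to [e]. /u/ is a high vowel immediately before /r/, so it lowers to [o]. → [jojerigiohorrisxi].
/xalupovirrur/: /i/ is a high vowel immediately before /r/, so it lowers to [e]. /u/ is a high vowel immediately before /r/, so it lowers to [o]. → [xalupoverror].
/niuruririira/: /u/ is a high vowel immediately before /r/, so it lowers to [o]. /u/ is a high vowel immediately before /r/, so it lowers to [o]. /i/ is a high vowel immediately before /r/, so it lowers to [e]. /i/ is a high vowel immediately before /r/, so it lowers to [e]. → [niororeriera].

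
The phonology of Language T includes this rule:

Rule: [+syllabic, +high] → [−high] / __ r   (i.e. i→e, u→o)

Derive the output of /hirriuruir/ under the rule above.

/i/ is a high vowel immediately before /r/, so it lowers to [e].
/u/ is a high vowel immediately before /r/, so it lowers to [o].
/i/ is a high vowel immediately before /r/, so it lowers to [e].
The other instances of /i/, /u/ do not occur in the required environment and remain unchanged.
Surface form: [herrioruer].

herrioruer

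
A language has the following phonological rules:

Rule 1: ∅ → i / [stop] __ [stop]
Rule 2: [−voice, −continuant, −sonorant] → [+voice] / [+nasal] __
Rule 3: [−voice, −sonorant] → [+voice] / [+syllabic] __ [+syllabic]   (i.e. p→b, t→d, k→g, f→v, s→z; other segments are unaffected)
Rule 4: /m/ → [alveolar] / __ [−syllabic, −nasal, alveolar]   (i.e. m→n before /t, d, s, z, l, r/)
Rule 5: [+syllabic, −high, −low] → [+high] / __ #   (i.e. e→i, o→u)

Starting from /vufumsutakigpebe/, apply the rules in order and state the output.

vuvunsudagigibebi

Rule 1 (stop-cluster i-epenthesis): /g/ and /p/ form a stop–stop cluster, so [i] is inserted between them. /vufumsutakigpebe/ → vufumsutakigipebe.
Rule 2 (post-nasal voicing): no segment meets the environment; /vufumsutakigipebe/ is unchanged.
Rule 3 (intervocalic voicing): /f/ is a voiceless obstruent between vowels /u/ and /u/, so it voices to [v]. /t/ is a voiceless obstruent between vowels /u/ and /a/, so it voices to [d]. /k/ is a voiceless obstruent between vowels /a/ and /i/, so it voices to [g]. /p/ is a voiceless obstruent between vowels /i/ and /e/, so it voices to [b]. /vufumsutakigipebe/ → vuvumsudagigibebe.
Rule 4 (nasal place assimilation): /m/ precedes the alveolar consonant /s/, so it assimilates in place to [n]. /vuvumsudagigibebe/ → vuvunsudagigibebe.
Rule 5 (final vowel raising): /e/ is a mid vowel in word-final position, so it raises to [i]. /vuvunsudagigibebe/ → vuvunsudagigibebi.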